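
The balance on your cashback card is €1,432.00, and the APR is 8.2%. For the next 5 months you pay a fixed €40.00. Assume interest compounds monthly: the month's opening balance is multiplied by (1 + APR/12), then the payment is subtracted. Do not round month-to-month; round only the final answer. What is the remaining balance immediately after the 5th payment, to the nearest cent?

€1,278.85

Monthly rate r = 8.2%/12 = 0.683333% = 0.00683333.
Each month: B ← B·(1+r) − €40.00.
Month 1: interest €9.79; balance after payment €1,401.79.
Month 2: interest €9.58; balance after payment €1,371.36.
Month 3: interest €9.37; balance after payment €1,340.74.
Month 4: interest €9.16; balance after payment €1,309.90.
Month 5: interest €8.95; balance after payment €1,278.85.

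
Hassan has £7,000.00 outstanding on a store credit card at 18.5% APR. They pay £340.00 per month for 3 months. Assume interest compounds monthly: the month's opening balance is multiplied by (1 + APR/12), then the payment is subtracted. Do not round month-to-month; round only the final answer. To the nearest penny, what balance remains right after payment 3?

Monthly rate r = 18.5%/12 = 1.54167% = 0.0154167.
Each month: B ← B·(1+r) − £340.00.
Month 1: interest £107.92; balance after payment £6,767.92.
Month 2: interest £104.34; balance after payment £6,532.26.
Month 3: interest £100.71; balance after payment £6,292.96.

£6,292.96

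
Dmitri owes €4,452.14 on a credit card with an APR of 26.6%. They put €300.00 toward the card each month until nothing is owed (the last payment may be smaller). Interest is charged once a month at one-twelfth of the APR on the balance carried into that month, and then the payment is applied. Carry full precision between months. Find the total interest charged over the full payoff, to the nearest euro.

Monthly rate r = 26.6%/12 = 2.21667% = 0.0221667.
Payoff takes n = ⌈−ln(1 − rB₀/P)/ln(1+r)⌉ = ⌈18.196⌉ = 19 payments; the last is €59.22.
Total paid = 18·€300.00 + €59.22 = €5,459.22.
Total interest = total paid − principal = €5,459.22 − €4,452.14 = €1,007.08.

€1,007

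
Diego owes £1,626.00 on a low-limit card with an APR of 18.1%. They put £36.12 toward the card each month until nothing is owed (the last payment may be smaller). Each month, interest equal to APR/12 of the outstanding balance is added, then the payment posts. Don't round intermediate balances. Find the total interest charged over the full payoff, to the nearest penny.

£1,115.63

Monthly rate r = 18.1%/12 = 1.50833% = 0.0150833.
Payoff takes n = ⌈−ln(1 − rB₀/P)/ln(1+r)⌉ = ⌈75.903⌉ = 76 payments; the last is £32.63.
Total paid = 75·£36.12 + £32.63 = £2,741.63.
Total interest = total paid − principal = £2,741.63 − £1,626.00 = £1,115.63.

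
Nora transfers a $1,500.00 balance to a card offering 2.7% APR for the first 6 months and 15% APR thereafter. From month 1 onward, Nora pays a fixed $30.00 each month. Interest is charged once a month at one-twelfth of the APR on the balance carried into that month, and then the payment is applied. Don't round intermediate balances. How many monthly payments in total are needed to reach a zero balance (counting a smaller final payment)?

Promo months 1–6 at r₀ = 2.7%/12 = 0.00225; months 7+ at r₁ = 15%/12 = 0.0125.
After month 6: iterate B ← B·(1+r₀) − $30.00 for 6 months → $1,339.35.
Then at r₁ with $30.00/mo: n₂ = −ln(1 − r₁·B/P)/ln(1+r₁) ≈ 65.73 → 66 more payments.

72 months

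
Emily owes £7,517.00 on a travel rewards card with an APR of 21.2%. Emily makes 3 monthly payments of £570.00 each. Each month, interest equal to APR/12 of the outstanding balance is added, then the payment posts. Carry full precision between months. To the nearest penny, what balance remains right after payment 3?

£6,182.09

Monthly rate r = 21.2%/12 = 1.76667% = 0.0176667.
Each month: B ← B·(1+r) − £570.00.
Month 1: interest £132.80; balance after payment £7,079.80.
Month 2: interest £125.08; balance after payment £6,634.88.
Month 3: interest £117.22; balance after payment £6,182.09.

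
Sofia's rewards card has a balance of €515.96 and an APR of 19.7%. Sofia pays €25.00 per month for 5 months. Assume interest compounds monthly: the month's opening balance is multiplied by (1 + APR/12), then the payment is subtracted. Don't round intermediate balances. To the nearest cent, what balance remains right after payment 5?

€430.55

Monthly rate r = 19.7%/12 = 1.64167% = 0.0164167.
Each month: B ← B·(1+r) − €25.00.
Month 1: interest €8.47; balance after payment €499.43.
Month 2: interest €8.20; balance after payment €482.63.
Month 3: interest €7.92; balance after payment €465.55.
Month 4: interest €7.64; balance after payment €448.20.
Month 5: interest €7.36; balance after payment €430.55.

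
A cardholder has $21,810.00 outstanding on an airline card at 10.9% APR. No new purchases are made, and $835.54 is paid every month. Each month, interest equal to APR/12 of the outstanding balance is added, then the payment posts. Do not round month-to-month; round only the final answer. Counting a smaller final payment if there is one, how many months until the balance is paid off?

30 months

Monthly rate r = 10.9%/12 = 0.908333% = 0.00908333.
Recurrence: B ← B·(1+r) − $835.54.
Month 1: interest $198.11; balance after payment $21,172.57.
Month 2: interest $192.32; balance after payment $20,529.34.
Closed form: n = −ln(1 − rB₀/P)/ln(1+r) = −ln(0.7629)/ln(1.00908) ≈ 29.929, so the balance reaches zero during payment 30.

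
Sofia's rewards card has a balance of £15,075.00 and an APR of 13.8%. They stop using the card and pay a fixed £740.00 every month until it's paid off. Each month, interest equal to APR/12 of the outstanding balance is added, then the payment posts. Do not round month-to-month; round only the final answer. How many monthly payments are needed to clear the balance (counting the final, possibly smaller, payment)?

Monthly rate r = 13.8%/12 = 1.15% = 0.0115.
Recurrence: B ← B·(1+r) − £740.00.
Month 1: interest £173.36; balance after payment £14,508.36.
Month 2: interest £166.85; balance after payment £13,935.21.
Closed form: n = −ln(1 − rB₀/P)/ln(1+r) = −ln(0.76573)/ln(1.0115) ≈ 23.345, so the balance reaches zero during payment 24.

24 payments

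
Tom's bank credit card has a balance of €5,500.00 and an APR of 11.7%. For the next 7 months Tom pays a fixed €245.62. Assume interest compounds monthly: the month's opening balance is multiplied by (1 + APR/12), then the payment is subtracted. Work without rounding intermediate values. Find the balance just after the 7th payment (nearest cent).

Monthly rate r = 11.7%/12 = 0.975% = 0.00975.
Each month: B ← B·(1+r) − €245.62.
Month 1: interest €53.62; balance after payment €5,308.01.
Month 2: interest €51.75; balance after payment €5,114.14.
Month 3: interest €49.86; balance after payment €4,918.38.
Month 4: interest €47.95; balance after payment €4,720.72.
Month 5: interest €46.03; balance after payment €4,521.12.
Month 6: interest €44.08; balance after payment €4,319.58.
Month 7: interest €42.12; balance after payment €4,116.08.

€4,116.08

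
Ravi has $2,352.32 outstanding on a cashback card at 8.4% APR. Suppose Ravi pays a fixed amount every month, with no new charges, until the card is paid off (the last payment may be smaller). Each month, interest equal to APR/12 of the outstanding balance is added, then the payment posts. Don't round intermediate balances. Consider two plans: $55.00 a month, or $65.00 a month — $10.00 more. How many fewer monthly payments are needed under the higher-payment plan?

Monthly rate r = 8.4%/12 = 0.7% = 0.007.
At $55.00/mo: n = ⌈−ln(1 − rB₀/P)/ln(1+r)⌉ = 52 payments (last $0.33); total interest = total paid − $2,352.32 = $453.01.
At $65.00/mo: 42 payments (last $57.12); total interest $369.80.
Payments saved = 52 − 42 = 10.

10 fewer payments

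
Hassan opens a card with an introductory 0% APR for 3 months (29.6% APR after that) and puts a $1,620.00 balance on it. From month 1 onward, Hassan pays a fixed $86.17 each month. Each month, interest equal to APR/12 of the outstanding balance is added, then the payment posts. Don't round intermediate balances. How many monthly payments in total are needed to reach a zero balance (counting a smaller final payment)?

Promo months 1–3 at r₀ = 0%/12 = 0; months 4+ at r₁ = 29.6%/12 = 0.0246667.
After month 3 (no interest yet): B = $1,620.00 − 3·$86.17 = $1,361.49.
Then at r₁ with $86.17/mo: n₂ = −ln(1 − r₁·B/P)/ln(1+r₁) ≈ 20.27 → 21 more payments.

24 payments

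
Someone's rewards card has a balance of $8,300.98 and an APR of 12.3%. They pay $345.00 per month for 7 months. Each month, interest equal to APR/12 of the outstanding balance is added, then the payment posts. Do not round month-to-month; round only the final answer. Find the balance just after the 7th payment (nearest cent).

$6,424.66

Monthly rate r = 12.3%/12 = 1.025% = 0.01025.
Each month: B ← B·(1+r) − $345.00.
Month 1: interest $85.09; balance after payment $8,041.07.
Month 2: interest $82.42; balance after payment $7,778.49.
Month 3: interest $79.73; balance after payment $7,513.22.
Month 4: interest $77.01; balance after payment $7,245.23.
Month 5: interest $74.26; balance after payment $6,974.49.
Month 6: interest $71.49; balance after payment $6,700.98.
Month 7: interest $68.69; balance after payment $6,424.66.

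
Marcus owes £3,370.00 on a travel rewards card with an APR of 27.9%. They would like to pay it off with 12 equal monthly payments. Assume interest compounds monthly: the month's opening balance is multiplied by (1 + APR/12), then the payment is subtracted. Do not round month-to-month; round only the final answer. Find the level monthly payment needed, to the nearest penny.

£325.06

Monthly rate r = 27.9%/12 = 2.325% = 0.02325.
Level-payment amortization: P = B₀·r / (1 − (1+r)^(−n)) = 3370.00·0.02325 / (1 − 1.02325^(−12)).
Denominator 1 − (1+r)^(−12) = 0.241039873.
P = 78.3525 / 0.241039873 ≈ 325.06.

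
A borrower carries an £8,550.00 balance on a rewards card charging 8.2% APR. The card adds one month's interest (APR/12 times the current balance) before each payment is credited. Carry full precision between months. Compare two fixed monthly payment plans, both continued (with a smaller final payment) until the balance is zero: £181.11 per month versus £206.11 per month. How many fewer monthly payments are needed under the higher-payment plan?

9 fewer payments

Monthly rate r = 8.2%/12 = 0.683333% = 0.00683333.
At £181.11/mo: n = ⌈−ln(1 − rB₀/P)/ln(1+r)⌉ = 58 payments (last £34.91); total interest = total paid − £8,550.00 = £1,808.18.
At £206.11/mo: 49 payments (last £195.06); total interest £1,538.34.
Payments saved = 58 − 49 = 9.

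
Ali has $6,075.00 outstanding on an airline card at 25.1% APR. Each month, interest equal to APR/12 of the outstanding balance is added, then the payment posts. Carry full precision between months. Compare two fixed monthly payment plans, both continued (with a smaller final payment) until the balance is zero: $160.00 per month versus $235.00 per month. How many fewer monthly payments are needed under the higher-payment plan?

Monthly rate r = 25.1%/12 = 2.09167% = 0.0209167.
At $160.00/mo: n = ⌈−ln(1 − rB₀/P)/ln(1+r)⌉ = 77 payments (last $58.21); total interest = total paid − $6,075.00 = $6,143.21.
At $235.00/mo: 38 payments (last $138.60); total interest $2,758.60.
Payments saved = 77 − 38 = 39.

39 fewer payments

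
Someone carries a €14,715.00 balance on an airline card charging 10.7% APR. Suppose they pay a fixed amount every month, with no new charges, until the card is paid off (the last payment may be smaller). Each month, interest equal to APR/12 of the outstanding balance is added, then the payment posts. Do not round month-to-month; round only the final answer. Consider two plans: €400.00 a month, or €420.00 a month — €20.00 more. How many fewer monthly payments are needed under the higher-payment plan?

2 fewer payments

Monthly rate r = 10.7%/12 = 0.891667% = 0.00891667.
At €400.00/mo: n = ⌈−ln(1 − rB₀/P)/ln(1+r)⌉ = 45 payments (last €312.79); total interest = total paid − €14,715.00 = €3,197.79.
At €420.00/mo: 43 payments (last €81.21); total interest €3,006.21.
Payments saved = 45 − 43 = 2.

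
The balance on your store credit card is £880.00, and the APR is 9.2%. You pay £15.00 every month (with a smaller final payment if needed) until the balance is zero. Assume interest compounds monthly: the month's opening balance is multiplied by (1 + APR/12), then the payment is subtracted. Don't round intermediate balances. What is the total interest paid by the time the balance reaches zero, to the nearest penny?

£293.38

Monthly rate r = 9.2%/12 = 0.766667% = 0.00766667.
Payoff takes n = ⌈−ln(1 − rB₀/P)/ln(1+r)⌉ = ⌈78.224⌉ = 79 payments; the last is £3.38.
Total paid = 78·£15.00 + £3.38 = £1,173.38.
Total interest = total paid − principal = £1,173.38 − £880.00 = £293.38.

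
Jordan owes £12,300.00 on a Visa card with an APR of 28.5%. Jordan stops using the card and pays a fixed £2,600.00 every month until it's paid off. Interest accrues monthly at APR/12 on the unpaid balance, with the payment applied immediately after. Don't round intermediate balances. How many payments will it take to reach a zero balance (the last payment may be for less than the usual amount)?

6 months

Monthly rate r = 28.5%/12 = 2.375% = 0.02375.
Recurrence: B ← B·(1+r) − £2,600.00.
Month 1: interest £292.12; balance after payment £9,992.12.
Month 2: interest £237.31; balance after payment £7,629.44.
Month 3: interest £181.20; balance after payment £5,210.64.
Month 4: interest £123.75; balance after payment £2,734.39.
Month 5: interest £64.94; balance after payment £199.33.
Month 6: interest £4.73; balance after payment £0.00.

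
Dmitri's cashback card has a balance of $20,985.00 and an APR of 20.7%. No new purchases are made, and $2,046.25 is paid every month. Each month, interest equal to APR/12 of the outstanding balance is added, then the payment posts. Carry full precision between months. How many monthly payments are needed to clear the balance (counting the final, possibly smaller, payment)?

Monthly rate r = 20.7%/12 = 1.725% = 0.01725.
Recurrence: B ← B·(1+r) − $2,046.25.
Month 1: interest $361.99; balance after payment $19,300.74.
Month 2: interest $332.94; balance after payment $17,587.43.
Closed form: n = −ln(1 − rB₀/P)/ln(1+r) = −ln(0.8231)/ln(1.01725) ≈ 11.383, so the balance reaches zero during payment 12.

12 payments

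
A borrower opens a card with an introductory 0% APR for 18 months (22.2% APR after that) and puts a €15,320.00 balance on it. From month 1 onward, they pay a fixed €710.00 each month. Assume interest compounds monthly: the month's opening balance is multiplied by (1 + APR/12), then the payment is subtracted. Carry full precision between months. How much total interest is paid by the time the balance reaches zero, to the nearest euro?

€113

Promo months 1–18 at r₀ = 0%/12 = 0; months 19+ at r₁ = 22.2%/12 = 0.0185.
After month 18 (no interest yet): B = €15,320.00 − 18·€710.00 = €2,540.00.
Then at r₁ with €710.00/mo: n₂ = −ln(1 − r₁·B/P)/ln(1+r₁) ≈ 3.74 → 4 more payments.
Total paid = 21·€710.00 + €523.45 = €15,433.45; interest = €15,433.45 − €15,320.00 = €113.45.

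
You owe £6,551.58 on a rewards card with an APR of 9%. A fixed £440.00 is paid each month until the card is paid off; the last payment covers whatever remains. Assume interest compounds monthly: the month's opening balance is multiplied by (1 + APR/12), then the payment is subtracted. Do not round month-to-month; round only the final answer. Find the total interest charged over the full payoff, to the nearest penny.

£421.79

Monthly rate r = 9%/12 = 0.75% = 0.0075.
Payoff takes n = ⌈−ln(1 − rB₀/P)/ln(1+r)⌉ = ⌈15.848⌉ = 16 payments; the last is £373.37.
Total paid = 15·£440.00 + £373.37 = £6,973.37.
Total interest = total paid − principal = £6,973.37 − £6,551.58 = £421.79.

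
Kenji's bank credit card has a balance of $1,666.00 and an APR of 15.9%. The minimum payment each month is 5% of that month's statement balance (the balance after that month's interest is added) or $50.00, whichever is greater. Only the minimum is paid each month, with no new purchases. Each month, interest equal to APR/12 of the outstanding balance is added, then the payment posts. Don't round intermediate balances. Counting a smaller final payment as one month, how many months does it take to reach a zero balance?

37 months

Monthly rate r = 15.9%/12 = 1.325% = 0.01325.
While 5% of the post-interest balance exceeds $50.00, each month B ← (B·(1+r))·(1 − 0.05), i.e. B shrinks by the factor (1+r)·0.95 = 0.96259.
This holds for months 1–14. Entering month 15 the balance is $976.87; 5% of the post-interest balance is now below $50.00, so the flat $50.00 minimum applies from here.
From month 15 a fixed $50.00 at rate r clears $976.87 in 23 more payments. Total: 14 + 23 = 37 months.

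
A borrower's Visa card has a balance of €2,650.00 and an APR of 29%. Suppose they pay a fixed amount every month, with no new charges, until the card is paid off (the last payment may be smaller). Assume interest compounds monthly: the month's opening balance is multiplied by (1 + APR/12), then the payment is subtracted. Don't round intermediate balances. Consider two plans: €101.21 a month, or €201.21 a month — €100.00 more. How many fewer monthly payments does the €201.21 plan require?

Monthly rate r = 29%/12 = 2.41667% = 0.0241667.
At €101.21/mo: n = ⌈−ln(1 − rB₀/P)/ln(1+r)⌉ = 42 payments (last €96.23); total interest = total paid − €2,650.00 = €1,595.84.
At €201.21/mo: 17 payments (last €9.14); total interest €578.50.
Payments saved = 42 − 17 = 25.

25 fewer payments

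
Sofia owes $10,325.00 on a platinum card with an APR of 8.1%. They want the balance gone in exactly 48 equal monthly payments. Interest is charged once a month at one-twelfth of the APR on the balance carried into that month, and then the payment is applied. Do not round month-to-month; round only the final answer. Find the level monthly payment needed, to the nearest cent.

Monthly rate r = 8.1%/12 = 0.675% = 0.00675.
Level-payment amortization: P = B₀·r / (1 − (1+r)^(−n)) = 10325.00·0.00675 / (1 − 1.00675^(−48)).
Denominator 1 − (1+r)^(−48) = 0.275961996.
P = 69.6937 / 0.275961996 ≈ 252.55.

$252.55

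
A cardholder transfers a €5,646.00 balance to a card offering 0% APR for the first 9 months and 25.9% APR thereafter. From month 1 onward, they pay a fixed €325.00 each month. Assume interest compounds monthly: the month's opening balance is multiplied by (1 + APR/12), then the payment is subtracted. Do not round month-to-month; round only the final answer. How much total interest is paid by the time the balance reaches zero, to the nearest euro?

Promo months 1–9 at r₀ = 0%/12 = 0; months 10+ at r₁ = 25.9%/12 = 0.0215833.
After month 9 (no interest yet): B = €5,646.00 − 9·€325.00 = €2,721.00.
Then at r₁ with €325.00/mo: n₂ = −ln(1 − r₁·B/P)/ln(1+r₁) ≈ 9.33 → 10 more payments.
Total paid = 18·€325.00 + €109.20 = €5,959.20; interest = €5,959.20 − €5,646.00 = €313.20.

€313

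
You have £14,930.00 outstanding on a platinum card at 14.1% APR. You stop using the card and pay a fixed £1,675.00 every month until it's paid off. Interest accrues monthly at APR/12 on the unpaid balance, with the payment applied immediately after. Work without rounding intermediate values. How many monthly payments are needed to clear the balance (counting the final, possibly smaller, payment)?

Monthly rate r = 14.1%/12 = 1.175% = 0.01175.
Recurrence: B ← B·(1+r) − £1,675.00.
Month 1: interest £175.43; balance after payment £13,430.43.
Month 2: interest £157.81; balance after payment £11,913.24.
Closed form: n = −ln(1 − rB₀/P)/ln(1+r) = −ln(0.89527)/ln(1.01175) ≈ 9.471, so the balance reaches zero during payment 10.

10 months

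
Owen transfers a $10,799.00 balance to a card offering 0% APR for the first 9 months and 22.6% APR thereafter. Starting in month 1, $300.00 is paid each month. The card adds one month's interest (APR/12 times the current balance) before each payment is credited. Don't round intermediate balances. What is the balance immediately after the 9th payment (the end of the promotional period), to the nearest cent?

$8,099.00

Promo months 1–9 at r₀ = 0%/12 = 0; months 10+ at r₁ = 22.6%/12 = 0.0188333.
After month 9 (no interest yet): B = $10,799.00 − 9·$300.00 = $8,099.00.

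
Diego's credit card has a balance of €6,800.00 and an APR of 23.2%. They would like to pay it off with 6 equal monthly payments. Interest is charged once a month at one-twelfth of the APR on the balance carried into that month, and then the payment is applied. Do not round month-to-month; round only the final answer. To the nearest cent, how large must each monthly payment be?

Monthly rate r = 23.2%/12 = 1.93333% = 0.0193333.
Level-payment amortization: P = B₀·r / (1 − (1+r)^(−n)) = 6800.00·0.0193333 / (1 − 1.01933^(−6)).
Denominator 1 − (1+r)^(−6) = 0.108538397.
P = 131.467 / 0.108538397 ≈ 1211.25.

€1,211.25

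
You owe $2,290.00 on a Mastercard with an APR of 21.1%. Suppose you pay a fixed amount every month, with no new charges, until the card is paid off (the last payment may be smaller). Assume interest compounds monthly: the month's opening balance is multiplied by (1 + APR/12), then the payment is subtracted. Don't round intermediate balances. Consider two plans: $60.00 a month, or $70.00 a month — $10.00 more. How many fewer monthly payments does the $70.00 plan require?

14 fewer payments

Monthly rate r = 21.1%/12 = 1.75833% = 0.0175833.
At $60.00/mo: n = ⌈−ln(1 − rB₀/P)/ln(1+r)⌉ = 64 payments (last $47.83); total interest = total paid − $2,290.00 = $1,537.83.
At $70.00/mo: 50 payments (last $8.51); total interest $1,148.51.
Payments saved = 64 − 50 = 14.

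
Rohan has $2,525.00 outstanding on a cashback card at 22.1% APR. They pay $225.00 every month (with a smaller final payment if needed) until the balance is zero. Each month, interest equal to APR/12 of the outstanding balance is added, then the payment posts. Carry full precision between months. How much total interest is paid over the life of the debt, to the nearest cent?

$329.98

Monthly rate r = 22.1%/12 = 1.84167% = 0.0184167.
Payoff takes n = ⌈−ln(1 − rB₀/P)/ln(1+r)⌉ = ⌈12.687⌉ = 13 payments; the last is $154.98.
Total paid = 12·$225.00 + $154.98 = $2,854.98.
Total interest = total paid − principal = $2,854.98 − $2,525.00 = $329.98.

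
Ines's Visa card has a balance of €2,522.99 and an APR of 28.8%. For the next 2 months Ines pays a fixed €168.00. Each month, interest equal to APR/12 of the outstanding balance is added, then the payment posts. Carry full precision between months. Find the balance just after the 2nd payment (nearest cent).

€2,305.51

Monthly rate r = 28.8%/12 = 2.4% = 0.024.
Each month: B ← B·(1+r) − €168.00.
Month 1: interest €60.55; balance after payment €2,415.54.
Month 2: interest €57.97; balance after payment €2,305.51.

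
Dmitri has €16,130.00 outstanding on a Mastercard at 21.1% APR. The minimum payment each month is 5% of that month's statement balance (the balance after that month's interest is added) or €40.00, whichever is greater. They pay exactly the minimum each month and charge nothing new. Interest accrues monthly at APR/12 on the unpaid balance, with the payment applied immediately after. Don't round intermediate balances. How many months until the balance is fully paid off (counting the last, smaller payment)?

Monthly rate r = 21.1%/12 = 1.75833% = 0.0175833.
While 5% of the post-interest balance exceeds €40.00, each month B ← (B·(1+r))·(1 − 0.05), i.e. B shrinks by the factor (1+r)·0.95 = 0.9667.
This holds for months 1–90. Entering month 91 the balance is €765.70; 5% of the post-interest balance is now below €40.00, so the flat €40.00 minimum applies from here.
From month 91 a fixed €40.00 at rate r clears €765.70 in 24 more payments. Total: 90 + 24 = 114 months.

114 months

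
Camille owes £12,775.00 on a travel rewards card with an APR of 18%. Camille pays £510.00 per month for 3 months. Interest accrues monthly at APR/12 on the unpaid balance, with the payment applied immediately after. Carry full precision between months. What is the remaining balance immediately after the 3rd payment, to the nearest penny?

£11,805.48

Monthly rate r = 18%/12 = 1.5% = 0.015.
Each month: B ← B·(1+r) − £510.00.
Month 1: interest £191.62; balance after payment £12,456.62.
Month 2: interest £186.85; balance after payment £12,133.47.
Month 3: interest £182.00; balance after payment £11,805.48.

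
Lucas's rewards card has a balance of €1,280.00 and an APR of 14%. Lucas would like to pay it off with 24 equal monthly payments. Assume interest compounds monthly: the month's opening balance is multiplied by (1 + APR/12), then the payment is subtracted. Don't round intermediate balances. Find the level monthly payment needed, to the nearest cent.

Monthly rate r = 14%/12 = 1.16667% = 0.0116667.
Level-payment amortization: P = B₀·r / (1 − (1+r)^(−n)) = 1280.00·0.0116667 / (1 − 1.01167^(−24)).
Denominator 1 − (1+r)^(−24) = 0.242990337.
P = 14.9333 / 0.242990337 ≈ 61.46.

€61.46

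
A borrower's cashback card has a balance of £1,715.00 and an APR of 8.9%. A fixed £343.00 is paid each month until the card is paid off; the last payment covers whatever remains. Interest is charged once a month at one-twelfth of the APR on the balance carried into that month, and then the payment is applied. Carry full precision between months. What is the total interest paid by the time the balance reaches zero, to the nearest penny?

Monthly rate r = 8.9%/12 = 0.741667% = 0.00741667.
Payoff takes n = ⌈−ln(1 − rB₀/P)/ln(1+r)⌉ = ⌈5.114⌉ = 6 payments; the last is £39.21.
Total paid = 5·£343.00 + £39.21 = £1,754.21.
Total interest = total paid − principal = £1,754.21 − £1,715.00 = £39.21.

£39.21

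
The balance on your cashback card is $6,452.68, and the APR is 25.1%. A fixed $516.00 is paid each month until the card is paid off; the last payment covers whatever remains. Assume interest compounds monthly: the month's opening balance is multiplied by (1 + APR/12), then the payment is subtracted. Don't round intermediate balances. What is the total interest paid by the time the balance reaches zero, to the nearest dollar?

$1,107

Monthly rate r = 25.1%/12 = 2.09167% = 0.0209167.
Payoff takes n = ⌈−ln(1 − rB₀/P)/ln(1+r)⌉ = ⌈14.648⌉ = 15 payments; the last is $335.53.
Total paid = 14·$516.00 + $335.53 = $7,559.53.
Total interest = total paid − principal = $7,559.53 − $6,452.68 = $1,106.85.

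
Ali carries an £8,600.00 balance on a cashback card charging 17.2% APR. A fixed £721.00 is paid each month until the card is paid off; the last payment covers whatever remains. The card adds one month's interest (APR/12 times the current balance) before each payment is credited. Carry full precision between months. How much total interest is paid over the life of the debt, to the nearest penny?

Monthly rate r = 17.2%/12 = 1.43333% = 0.0143333.
Payoff takes n = ⌈−ln(1 − rB₀/P)/ln(1+r)⌉ = ⌈13.175⌉ = 14 payments; the last is £126.58.
Total paid = 13·£721.00 + £126.58 = £9,499.58.
Total interest = total paid − principal = £9,499.58 − £8,600.00 = £899.58.

£899.58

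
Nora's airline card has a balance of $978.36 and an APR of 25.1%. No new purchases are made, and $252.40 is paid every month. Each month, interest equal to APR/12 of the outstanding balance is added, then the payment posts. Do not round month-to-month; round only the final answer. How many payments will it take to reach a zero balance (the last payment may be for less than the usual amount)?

5 months

Monthly rate r = 25.1%/12 = 2.09167% = 0.0209167.
Recurrence: B ← B·(1+r) − $252.40.
Month 1: interest $20.46; balance after payment $746.42.
Month 2: interest $15.61; balance after payment $509.64.
Month 3: interest $10.66; balance after payment $267.90.
Month 4: interest $5.60; balance after payment $21.10.
Month 5: interest $0.44; balance after payment $0.00.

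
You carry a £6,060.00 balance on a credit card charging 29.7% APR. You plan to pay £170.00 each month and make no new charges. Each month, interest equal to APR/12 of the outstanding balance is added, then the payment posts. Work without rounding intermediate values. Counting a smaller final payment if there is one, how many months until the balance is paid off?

Monthly rate r = 29.7%/12 = 2.475% = 0.02475.
Recurrence: B ← B·(1+r) − £170.00.
Month 1: interest £149.98; balance after payment £6,039.98.
Month 2: interest £149.49; balance after payment £6,019.47.
Closed form: n = −ln(1 − rB₀/P)/ln(1+r) = −ln(0.11774)/ln(1.02475) ≈ 87.502, so the balance reaches zero during payment 88.

88 months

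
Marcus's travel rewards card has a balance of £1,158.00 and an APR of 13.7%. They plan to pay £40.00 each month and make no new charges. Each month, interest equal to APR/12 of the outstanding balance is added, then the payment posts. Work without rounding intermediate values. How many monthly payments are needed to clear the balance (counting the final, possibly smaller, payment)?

36 payments

Monthly rate r = 13.7%/12 = 1.14167% = 0.0114167.
Recurrence: B ← B·(1+r) − £40.00.
Month 1: interest £13.22; balance after payment £1,131.22.
Month 2: interest £12.91; balance after payment £1,104.14.
Closed form: n = −ln(1 − rB₀/P)/ln(1+r) = −ln(0.66949)/ln(1.01142) ≈ 35.346, so the balance reaches zero during payment 36.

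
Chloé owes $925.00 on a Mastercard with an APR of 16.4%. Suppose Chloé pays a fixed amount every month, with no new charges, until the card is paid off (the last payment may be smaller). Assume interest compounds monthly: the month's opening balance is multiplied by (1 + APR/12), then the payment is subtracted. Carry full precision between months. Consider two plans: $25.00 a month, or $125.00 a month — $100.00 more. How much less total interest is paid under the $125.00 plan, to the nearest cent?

Monthly rate r = 16.4%/12 = 1.36667% = 0.0136667.
At $25.00/mo: n = ⌈−ln(1 − rB₀/P)/ln(1+r)⌉ = 52 payments (last $22.60); total interest = total paid − $925.00 = $372.60.
At $125.00/mo: 8 payments (last $106.94); total interest $56.94.
Interest saved = $372.60 − $56.94 = $315.66.

$315.66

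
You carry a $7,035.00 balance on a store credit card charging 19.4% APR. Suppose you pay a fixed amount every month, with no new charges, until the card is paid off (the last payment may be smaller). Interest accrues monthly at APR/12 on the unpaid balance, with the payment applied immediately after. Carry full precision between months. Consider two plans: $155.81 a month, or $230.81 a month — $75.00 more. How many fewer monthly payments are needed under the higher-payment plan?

Monthly rate r = 19.4%/12 = 1.61667% = 0.0161667.
At $155.81/mo: n = ⌈−ln(1 − rB₀/P)/ln(1+r)⌉ = 82 payments (last $98.38); total interest = total paid − $7,035.00 = $5,683.99.
At $230.81/mo: 43 payments (last $75.08); total interest $2,734.10.
Payments saved = 82 − 43 = 39.

39 fewer payments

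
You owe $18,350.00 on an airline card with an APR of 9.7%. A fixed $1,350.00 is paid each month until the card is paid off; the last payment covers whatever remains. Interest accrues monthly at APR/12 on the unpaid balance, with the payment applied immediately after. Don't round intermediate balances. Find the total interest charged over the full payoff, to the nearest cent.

$1,168.41

Monthly rate r = 9.7%/12 = 0.808333% = 0.00808333.
Payoff takes n = ⌈−ln(1 − rB₀/P)/ln(1+r)⌉ = ⌈14.457⌉ = 15 payments; the last is $618.41.
Total paid = 14·$1,350.00 + $618.41 = $19,518.41.
Total interest = total paid − principal = $19,518.41 − $18,350.00 = $1,168.41.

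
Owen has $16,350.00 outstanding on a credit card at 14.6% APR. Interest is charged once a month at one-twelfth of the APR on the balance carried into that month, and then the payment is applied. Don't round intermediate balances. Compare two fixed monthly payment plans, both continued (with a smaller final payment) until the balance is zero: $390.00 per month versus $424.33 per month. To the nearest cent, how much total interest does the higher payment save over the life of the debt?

$811.56

Monthly rate r = 14.6%/12 = 1.21667% = 0.0121667.
At $390.00/mo: n = ⌈−ln(1 − rB₀/P)/ln(1+r)⌉ = 59 payments (last $389.33); total interest = total paid − $16,350.00 = $6,659.33.
At $424.33/mo: 53 payments (last $132.61); total interest $5,847.77.
Interest saved = $6,659.33 − $5,847.77 = $811.56.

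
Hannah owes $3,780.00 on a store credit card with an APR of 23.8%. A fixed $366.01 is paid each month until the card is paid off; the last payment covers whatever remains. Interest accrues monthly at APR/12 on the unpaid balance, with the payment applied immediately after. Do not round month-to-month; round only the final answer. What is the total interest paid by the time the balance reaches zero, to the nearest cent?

$492.32

Monthly rate r = 23.8%/12 = 1.98333% = 0.0198333.
Payoff takes n = ⌈−ln(1 − rB₀/P)/ln(1+r)⌉ = ⌈11.671⌉ = 12 payments; the last is $246.21.
Total paid = 11·$366.01 + $246.21 = $4,272.32.
Total interest = total paid − principal = $4,272.32 − $3,780.00 = $492.32.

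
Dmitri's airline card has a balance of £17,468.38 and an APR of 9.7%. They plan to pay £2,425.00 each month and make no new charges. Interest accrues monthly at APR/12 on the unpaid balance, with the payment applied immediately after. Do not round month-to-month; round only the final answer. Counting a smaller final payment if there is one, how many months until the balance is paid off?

8 payments

Monthly rate r = 9.7%/12 = 0.808333% = 0.00808333.
Recurrence: B ← B·(1+r) − £2,425.00.
Month 1: interest £141.20; balance after payment £15,184.58.
Month 2: interest £122.74; balance after payment £12,882.32.
Closed form: n = −ln(1 − rB₀/P)/ln(1+r) = −ln(0.94177)/ln(1.00808) ≈ 7.452, so the balance reaches zero during payment 8.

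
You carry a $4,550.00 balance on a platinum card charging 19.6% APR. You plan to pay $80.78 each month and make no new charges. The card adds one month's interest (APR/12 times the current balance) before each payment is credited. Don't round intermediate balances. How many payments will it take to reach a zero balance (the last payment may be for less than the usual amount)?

Monthly rate r = 19.6%/12 = 1.63333% = 0.0163333.
Recurrence: B ← B·(1+r) − $80.78.
Month 1: interest $74.32; balance after payment $4,543.54.
Month 2: interest $74.21; balance after payment $4,536.97.
Closed form: n = −ln(1 − rB₀/P)/ln(1+r) = −ln(0.080012)/ln(1.01633) ≈ 155.887, so the balance reaches zero during payment 156.

156 payments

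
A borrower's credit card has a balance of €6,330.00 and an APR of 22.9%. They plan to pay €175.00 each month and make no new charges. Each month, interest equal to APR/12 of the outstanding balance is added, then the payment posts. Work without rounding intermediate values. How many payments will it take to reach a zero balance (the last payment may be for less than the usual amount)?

63 payments

Monthly rate r = 22.9%/12 = 1.90833% = 0.0190833.
Recurrence: B ← B·(1+r) − €175.00.
Month 1: interest €120.80; balance after payment €6,275.80.
Month 2: interest €119.76; balance after payment €6,220.56.
Closed form: n = −ln(1 − rB₀/P)/ln(1+r) = −ln(0.30973)/ln(1.01908) ≈ 62.002, so the balance reaches zero during payment 63.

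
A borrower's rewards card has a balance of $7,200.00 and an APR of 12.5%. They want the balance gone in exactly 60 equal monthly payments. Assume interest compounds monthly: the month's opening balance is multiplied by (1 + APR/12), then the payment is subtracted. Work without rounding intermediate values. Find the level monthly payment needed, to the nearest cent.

$161.99

Monthly rate r = 12.5%/12 = 1.04167% = 0.0104167.
Level-payment amortization: P = B₀·r / (1 − (1+r)^(−n)) = 7200.00·0.0104167 / (1 − 1.01042^(−60)).
Denominator 1 − (1+r)^(−60) = 0.46300539.
P = 75 / 0.46300539 ≈ 161.99.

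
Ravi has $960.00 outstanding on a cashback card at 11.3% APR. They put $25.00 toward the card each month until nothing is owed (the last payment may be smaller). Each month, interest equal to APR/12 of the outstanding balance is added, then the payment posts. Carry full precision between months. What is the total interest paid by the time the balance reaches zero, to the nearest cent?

$237.09

Monthly rate r = 11.3%/12 = 0.941667% = 0.00941667.
Payoff takes n = ⌈−ln(1 − rB₀/P)/ln(1+r)⌉ = ⌈47.883⌉ = 48 payments; the last is $22.09.
Total paid = 47·$25.00 + $22.09 = $1,197.09.
Total interest = total paid − principal = $1,197.09 − $960.00 = $237.09.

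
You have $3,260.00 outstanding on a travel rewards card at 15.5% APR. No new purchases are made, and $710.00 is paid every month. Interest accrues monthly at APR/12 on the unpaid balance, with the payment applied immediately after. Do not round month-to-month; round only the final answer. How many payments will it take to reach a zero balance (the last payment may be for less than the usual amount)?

Monthly rate r = 15.5%/12 = 1.29167% = 0.0129167.
Recurrence: B ← B·(1+r) − $710.00.
Month 1: interest $42.11; balance after payment $2,592.11.
Month 2: interest $33.48; balance after payment $1,915.59.
Month 3: interest $24.74; balance after payment $1,230.33.
Month 4: interest $15.89; balance after payment $536.22.
Month 5: interest $6.93; balance after payment $0.00.

5 payments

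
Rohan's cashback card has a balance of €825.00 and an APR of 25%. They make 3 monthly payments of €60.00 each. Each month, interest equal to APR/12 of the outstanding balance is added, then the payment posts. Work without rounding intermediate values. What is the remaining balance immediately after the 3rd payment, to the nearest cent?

Monthly rate r = 25%/12 = 2.08333% = 0.0208333.
Each month: B ← B·(1+r) − €60.00.
Month 1: interest €17.19; balance after payment €782.19.
Month 2: interest €16.30; balance after payment €738.48.
Month 3: interest €15.39; balance after payment €693.87.

€693.87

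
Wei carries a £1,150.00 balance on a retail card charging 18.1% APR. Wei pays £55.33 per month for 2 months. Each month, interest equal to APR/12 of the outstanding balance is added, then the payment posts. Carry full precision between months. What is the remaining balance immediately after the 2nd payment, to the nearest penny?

Monthly rate r = 18.1%/12 = 1.50833% = 0.0150833.
Each month: B ← B·(1+r) − £55.33.
Month 1: interest £17.35; balance after payment £1,112.02.
Month 2: interest £16.77; balance after payment £1,073.46.

£1,073.46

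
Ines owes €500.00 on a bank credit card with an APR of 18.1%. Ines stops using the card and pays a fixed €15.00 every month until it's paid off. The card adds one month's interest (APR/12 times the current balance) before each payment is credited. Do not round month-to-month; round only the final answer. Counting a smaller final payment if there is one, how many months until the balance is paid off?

Monthly rate r = 18.1%/12 = 1.50833% = 0.0150833.
Recurrence: B ← B·(1+r) − €15.00.
Month 1: interest €7.54; balance after payment €492.54.
Month 2: interest €7.43; balance after payment €484.97.
Closed form: n = −ln(1 − rB₀/P)/ln(1+r) = −ln(0.49722)/ln(1.01508) ≈ 46.672, so the balance reaches zero during payment 47.

47 months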